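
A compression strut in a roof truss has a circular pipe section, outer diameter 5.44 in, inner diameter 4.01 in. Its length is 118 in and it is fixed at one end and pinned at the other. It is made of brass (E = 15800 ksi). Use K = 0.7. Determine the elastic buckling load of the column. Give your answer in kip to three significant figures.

P_cr ≈ 692 kip

d_o = 5.44 in, d_i = 4.01 in
I = π(d_o⁴ − d_i⁴)/64 = π(5.44⁴ − 4.010⁴)/64 = 30.30 in⁴
Effective length L_e = K·L = 0.7 × 118 = 82.60 in
P_cr = π²EI / L_e² = π² × 15800×10³ × 30.30 / 82.60² = 6.925×10^5 lb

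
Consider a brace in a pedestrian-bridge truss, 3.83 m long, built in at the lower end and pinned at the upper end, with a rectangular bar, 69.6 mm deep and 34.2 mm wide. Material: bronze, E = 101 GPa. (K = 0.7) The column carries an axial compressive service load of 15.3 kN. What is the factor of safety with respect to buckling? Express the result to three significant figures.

Buckling occurs about the weak axis: I_min = h·b³/12 with b = 34.2 mm (the shorter side).
I_min = 69.6×34.2³/12 = 2.320×10^5 mm⁴
I = 2.320×10^5 mm⁴ = 2.320×10^-7 m⁴
Effective length L_e = K·L = 0.7 × 3.83 = 2.681 m
P_cr = π²EI / L_e² = π² × 101×10⁹ × 2.320×10^-7 / 2.681² = 3.218×10^4 N
Factor of safety n = P_cr / P = 32.176 / 15.3 = 2.10

n ≈ 2.10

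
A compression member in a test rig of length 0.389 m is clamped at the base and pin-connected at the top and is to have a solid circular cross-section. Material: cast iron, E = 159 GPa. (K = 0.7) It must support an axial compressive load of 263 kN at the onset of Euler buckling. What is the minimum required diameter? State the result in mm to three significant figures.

d ≈ 22.4 mm

L_e = K·L = 0.7 × 0.389 = 0.2723 m
Required I = P_cr·L_e²/(π²E) = 2.630×10^5 × 0.2723² / (π² × 1.59×10^11) = 1.243×10^-8 m⁴
I_req = 1.243×10^4 mm⁴
Solid circle: I = πd⁴/64  ⇒  d = (64I/π)^(1/4) = (64×1.243×10^4/π)^(1/4) = 22.4 mm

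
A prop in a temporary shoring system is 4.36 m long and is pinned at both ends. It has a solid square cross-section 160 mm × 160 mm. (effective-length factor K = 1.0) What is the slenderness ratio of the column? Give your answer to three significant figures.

λ ≈ 94.4

For a square r = a/√12 = 160/√12 = 46.19 mm
L_e = K·L = 1 × 4.36 m = 4.360 m = 4360.0 mm
λ = L_e / r_min = 4360.0 / 46.19 = 94.4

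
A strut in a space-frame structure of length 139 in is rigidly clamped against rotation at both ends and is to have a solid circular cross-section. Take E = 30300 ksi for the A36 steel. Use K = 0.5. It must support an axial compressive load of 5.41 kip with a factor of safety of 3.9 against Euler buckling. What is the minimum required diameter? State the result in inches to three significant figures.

Required P_cr = n·P = 3.9 × 5.41 = 21.10 kip
L_e = K·L = 0.5 × 139 = 69.50 in
Required I = P_cr·L_e²/(π²E) = 2.110×10^4 × 69.50² / (π² × 3.03×10^7) = 0.3408 in⁴
Solid circle: I = πd⁴/64  ⇒  d = (64I/π)^(1/4) = (64×0.3408/π)^(1/4) = 1.62 in

d ≈ 1.62 in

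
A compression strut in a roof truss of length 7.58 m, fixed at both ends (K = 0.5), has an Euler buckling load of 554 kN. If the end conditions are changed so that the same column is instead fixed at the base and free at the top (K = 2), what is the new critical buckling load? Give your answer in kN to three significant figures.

P_cr ≈ 34.6 kN

P_cr ∝ 1/K², so P_cr,new = P_cr,old × (K_old/K_new)² = 554 × (0.5/2)²
= 554 × 0.06250 = 34.6 kN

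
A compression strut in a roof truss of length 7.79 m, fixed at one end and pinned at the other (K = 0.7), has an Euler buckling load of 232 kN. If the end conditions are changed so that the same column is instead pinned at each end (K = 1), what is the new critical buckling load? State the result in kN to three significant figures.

P_cr ≈ 114 kN

P_cr ∝ 1/K², so P_cr,new = P_cr,old × (K_old/K_new)² = 232 × (0.7/1)²
= 232 × 0.4900 = 114 kN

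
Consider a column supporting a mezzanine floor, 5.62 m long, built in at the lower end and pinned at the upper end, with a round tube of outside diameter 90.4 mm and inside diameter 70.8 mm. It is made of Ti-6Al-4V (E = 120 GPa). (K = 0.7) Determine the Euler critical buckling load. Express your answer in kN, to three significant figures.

P_cr ≈ 156 kN

d_o = 90.4 mm, d_i = 70.8 mm
I = π(d_o⁴ − d_i⁴)/64 = π(90.4⁴ − 70.80⁴)/64 = 2.045×10^6 mm⁴
I = 2.045×10^6 mm⁴ = 2.045×10^-6 m⁴
Effective length L_e = K·L = 0.7 × 5.62 = 3.934 m
P_cr = π²EI / L_e² = π² × 120×10⁹ × 2.045×10^-6 / 3.934² = 1.565×10^5 N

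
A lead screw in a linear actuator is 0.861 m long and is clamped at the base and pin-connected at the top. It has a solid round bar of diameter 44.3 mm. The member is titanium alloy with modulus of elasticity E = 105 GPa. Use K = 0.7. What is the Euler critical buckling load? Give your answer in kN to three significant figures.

I = πd⁴/64 = π×44.3⁴/64 = 1.891×10^5 mm⁴
I = 1.891×10^5 mm⁴ = 1.891×10^-7 m⁴
Effective length L_e = K·L = 0.7 × 0.861 = 0.6027 m
P_cr = π²EI / L_e² = π² × 105×10⁹ × 1.891×10^-7 / 0.6027² = 5.394×10^5 N

P_cr ≈ 539 kN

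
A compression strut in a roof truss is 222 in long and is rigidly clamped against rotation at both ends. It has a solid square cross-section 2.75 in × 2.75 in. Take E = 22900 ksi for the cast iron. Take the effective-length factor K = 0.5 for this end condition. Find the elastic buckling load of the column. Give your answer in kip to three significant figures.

I = a⁴/12 = 2.75⁴/12 = 4.766 in⁴
Effective length L_e = K·L = 0.5 × 222 = 111.0 in
P_cr = π²EI / L_e² = π² × 22900×10³ × 4.766 / 111.0² = 8.743×10^4 lb

P_cr ≈ 87.4 kip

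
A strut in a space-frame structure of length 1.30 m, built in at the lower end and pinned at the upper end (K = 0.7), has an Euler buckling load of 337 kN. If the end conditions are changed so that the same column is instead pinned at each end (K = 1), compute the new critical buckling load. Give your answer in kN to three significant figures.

P_cr ≈ 165 kN

P_cr ∝ 1/K², so P_cr,new = P_cr,old × (K_old/K_new)² = 337 × (0.7/1)²
= 337 × 0.4900 = 165 kN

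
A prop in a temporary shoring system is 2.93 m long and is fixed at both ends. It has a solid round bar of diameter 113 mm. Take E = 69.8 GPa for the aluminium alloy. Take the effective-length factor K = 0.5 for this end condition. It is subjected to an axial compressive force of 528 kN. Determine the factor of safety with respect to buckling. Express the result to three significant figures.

I = πd⁴/64 = π×113⁴/64 = 8.004×10^6 mm⁴
I = 8.004×10^6 mm⁴ = 8.004×10^-6 m⁴
Effective length L_e = K·L = 0.5 × 2.93 = 1.465 m
P_cr = π²EI / L_e² = π² × 69.8×10⁹ × 8.004×10^-6 / 1.465² = 2.569×10^6 N
Factor of safety n = P_cr / P = 2569.0 / 528 = 4.87

n ≈ 4.87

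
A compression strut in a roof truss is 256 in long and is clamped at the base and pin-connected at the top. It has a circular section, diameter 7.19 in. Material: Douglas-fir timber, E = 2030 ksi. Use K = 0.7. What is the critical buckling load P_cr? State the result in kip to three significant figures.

I = πd⁴/64 = π×7.19⁴/64 = 131.2 in⁴
Effective length L_e = K·L = 0.7 × 256 = 179.2 in
P_cr = π²EI / L_e² = π² × 2030×10³ × 131.2 / 179.2² = 8.185×10^4 lb

P_cr ≈ 81.8 kip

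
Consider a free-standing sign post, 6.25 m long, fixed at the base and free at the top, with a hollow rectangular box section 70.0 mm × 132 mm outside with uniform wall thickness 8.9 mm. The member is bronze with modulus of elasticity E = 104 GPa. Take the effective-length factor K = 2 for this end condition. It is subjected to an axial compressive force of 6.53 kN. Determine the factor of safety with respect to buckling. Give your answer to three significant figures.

Inner dimensions: h_i = 132 − 2×8.9 = 114.2 mm, b_i = 70.0 − 2×8.9 = 52.20 mm
Weak-axis I_min = (h_o·b_o³ − h_i·b_i³)/12 with b_o = 70.0, b_i = 52.20 mm (shorter outer/inner sides).
I_min = (132×70.0³ − 114.2×52.20³)/12 = 2.419×10^6 mm⁴
I = 2.419×10^6 mm⁴ = 2.419×10^-6 m⁴
Effective length L_e = K·L = 2 × 6.25 = 12.50 m
P_cr = π²EI / L_e² = π² × 104×10⁹ × 2.419×10^-6 / 12.50² = 1.589×10^4 N
Factor of safety n = P_cr / P = 15.893 / 6.53 = 2.43

n ≈ 2.43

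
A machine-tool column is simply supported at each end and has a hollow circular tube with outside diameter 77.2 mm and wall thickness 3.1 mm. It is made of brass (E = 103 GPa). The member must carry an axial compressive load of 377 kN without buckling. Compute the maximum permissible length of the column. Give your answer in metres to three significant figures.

L_max ≈ 1.16 m

Inner diameter d_i = 77.2 − 2×3.1 = 71.00 mm
I = π(d_o⁴ − d_i⁴)/64 = π(77.2⁴ − 71.00⁴)/64 = 4.962×10^5 mm⁴
I = 4.962×10^-7 m⁴
At the buckling limit P_cr = P = 3.770×10^5 N
From P_cr = π²EI/(K·L)²:  L = (1/K)·√(π²EI/P_cr) = (1/1)·√(π²×1.03×10^11×4.962×10^-7/3.770×10^5)
L = 1.16 m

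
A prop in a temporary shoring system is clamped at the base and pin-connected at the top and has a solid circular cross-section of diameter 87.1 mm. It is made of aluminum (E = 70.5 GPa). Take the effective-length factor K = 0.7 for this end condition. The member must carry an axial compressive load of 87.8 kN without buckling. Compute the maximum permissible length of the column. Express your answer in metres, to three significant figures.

I = πd⁴/64 = π×87.1⁴/64 = 2.825×10^6 mm⁴
I = 2.825×10^-6 m⁴
At the buckling limit P_cr = P = 8.780×10^4 N
From P_cr = π²EI/(K·L)²:  L = (1/K)·√(π²EI/P_cr) = (1/0.7)·√(π²×7.05×10^10×2.825×10^-6/8.780×10^4)
L = 6.76 m

L_max ≈ 6.76 m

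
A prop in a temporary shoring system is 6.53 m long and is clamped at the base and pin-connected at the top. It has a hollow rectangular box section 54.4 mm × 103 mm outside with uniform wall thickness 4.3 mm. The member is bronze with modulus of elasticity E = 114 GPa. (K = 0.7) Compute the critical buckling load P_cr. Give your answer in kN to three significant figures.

Inner dimensions: h_i = 103 − 2×4.3 = 94.40 mm, b_i = 54.4 − 2×4.3 = 45.80 mm
Weak-axis I_min = (h_o·b_o³ − h_i·b_i³)/12 with b_o = 54.4, b_i = 45.80 mm (shorter outer/inner sides).
I_min = (103×54.4³ − 94.40×45.80³)/12 = 6.261×10^5 mm⁴
I = 6.261×10^5 mm⁴ = 6.261×10^-7 m⁴
Effective length L_e = K·L = 0.7 × 6.53 = 4.571 m
P_cr = π²EI / L_e² = π² × 114×10⁹ × 6.261×10^-7 / 4.571² = 3.371×10^4 N

P_cr ≈ 33.7 kN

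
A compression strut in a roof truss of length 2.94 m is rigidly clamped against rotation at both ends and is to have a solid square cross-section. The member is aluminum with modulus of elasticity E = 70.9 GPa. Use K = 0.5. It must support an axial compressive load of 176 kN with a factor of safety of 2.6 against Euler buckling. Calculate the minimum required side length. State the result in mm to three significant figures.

Required P_cr = n·P = 2.6 × 176 = 457.6 kN
L_e = K·L = 0.5 × 2.94 = 1.470 m
Required I = P_cr·L_e²/(π²E) = 4.576×10^5 × 1.470² / (π² × 7.09×10^10) = 1.413×10^-6 m⁴
I_req = 1.413×10^6 mm⁴
Solid square: I = a⁴/12  ⇒  a = (12I)^(1/4) = (12×1.413×10^6)^(1/4) = 64.2 mm

a ≈ 64.2 mm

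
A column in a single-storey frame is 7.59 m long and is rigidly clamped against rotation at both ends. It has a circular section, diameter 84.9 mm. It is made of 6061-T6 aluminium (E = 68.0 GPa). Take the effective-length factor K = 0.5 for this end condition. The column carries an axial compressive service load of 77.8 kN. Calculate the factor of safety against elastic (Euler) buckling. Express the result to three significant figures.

n ≈ 1.53

I = πd⁴/64 = π×84.9⁴/64 = 2.550×10^6 mm⁴
I = 2.550×10^6 mm⁴ = 2.550×10^-6 m⁴
Effective length L_e = K·L = 0.5 × 7.59 = 3.795 m
P_cr = π²EI / L_e² = π² × 68.0×10⁹ × 2.550×10^-6 / 3.795² = 1.188×10^5 N
Factor of safety n = P_cr / P = 118.85 / 77.8 = 1.53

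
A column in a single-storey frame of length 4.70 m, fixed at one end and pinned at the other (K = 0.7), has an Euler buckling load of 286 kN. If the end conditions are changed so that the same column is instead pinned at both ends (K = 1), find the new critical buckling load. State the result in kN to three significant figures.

P_cr ∝ 1/K², so P_cr,new = P_cr,old × (K_old/K_new)² = 286 × (0.7/1)²
= 286 × 0.4900 = 140 kN

P_cr ≈ 140 kN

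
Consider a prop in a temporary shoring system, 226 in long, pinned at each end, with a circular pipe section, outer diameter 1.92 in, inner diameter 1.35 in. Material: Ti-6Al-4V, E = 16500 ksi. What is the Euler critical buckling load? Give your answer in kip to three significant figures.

d_o = 1.92 in, d_i = 1.35 in
I = π(d_o⁴ − d_i⁴)/64 = π(1.92⁴ − 1.350⁴)/64 = 0.5040 in⁴
Effective length L_e = K·L = 1 × 226 = 226.0 in
P_cr = π²EI / L_e² = π² × 16500×10³ × 0.5040 / 226.0² = 1.607×10^3 lb

P_cr ≈ 1.61 kip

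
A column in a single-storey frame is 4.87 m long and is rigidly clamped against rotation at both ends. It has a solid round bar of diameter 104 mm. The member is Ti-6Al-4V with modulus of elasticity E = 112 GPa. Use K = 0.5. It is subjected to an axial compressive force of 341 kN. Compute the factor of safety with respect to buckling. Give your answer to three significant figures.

n ≈ 3.14

I = πd⁴/64 = π×104⁴/64 = 5.743×10^6 mm⁴
I = 5.743×10^6 mm⁴ = 5.743×10^-6 m⁴
Effective length L_e = K·L = 0.5 × 4.87 = 2.435 m
P_cr = π²EI / L_e² = π² × 112×10⁹ × 5.743×10^-6 / 2.435² = 1.071×10^6 N
Factor of safety n = P_cr / P = 1070.6 / 341 = 3.14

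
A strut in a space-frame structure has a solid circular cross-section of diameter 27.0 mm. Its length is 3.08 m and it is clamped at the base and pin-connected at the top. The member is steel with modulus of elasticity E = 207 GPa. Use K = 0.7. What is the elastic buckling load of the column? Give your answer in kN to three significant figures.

P_cr ≈ 11.5 kN

I = πd⁴/64 = π×27.0⁴/64 = 2.609×10^4 mm⁴
I = 2.609×10^4 mm⁴ = 2.609×10^-8 m⁴
Effective length L_e = K·L = 0.7 × 3.08 = 2.156 m
P_cr = π²EI / L_e² = π² × 207×10⁹ × 2.609×10^-8 / 2.156² = 1.147×10^4 N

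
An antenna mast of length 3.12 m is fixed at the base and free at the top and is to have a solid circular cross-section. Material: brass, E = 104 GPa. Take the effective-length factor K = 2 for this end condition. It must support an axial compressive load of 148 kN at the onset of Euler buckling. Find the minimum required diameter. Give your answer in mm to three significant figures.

L_e = K·L = 2 × 3.12 = 6.240 m
Required I = P_cr·L_e²/(π²E) = 1.480×10^5 × 6.240² / (π² × 1.04×10^11) = 5.614×10^-6 m⁴
I_req = 5.614×10^6 mm⁴
Solid circle: I = πd⁴/64  ⇒  d = (64I/π)^(1/4) = (64×5.614×10^6/π)^(1/4) = 103 mm

d ≈ 103 mm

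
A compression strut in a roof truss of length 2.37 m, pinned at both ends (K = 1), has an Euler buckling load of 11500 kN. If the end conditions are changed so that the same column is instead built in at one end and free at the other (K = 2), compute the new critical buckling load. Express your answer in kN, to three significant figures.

P_cr ≈ 2880 kN

P_cr ∝ 1/K², so P_cr,new = P_cr,old × (K_old/K_new)² = 11500 × (1/2)²
= 11500 × 0.2500 = 2880 kN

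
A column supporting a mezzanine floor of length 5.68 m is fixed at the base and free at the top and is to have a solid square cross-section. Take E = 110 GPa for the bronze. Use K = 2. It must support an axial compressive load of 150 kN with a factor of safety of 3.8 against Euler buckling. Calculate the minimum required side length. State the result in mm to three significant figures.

a ≈ 169 mm

Required P_cr = n·P = 3.8 × 150 = 570.0 kN
L_e = K·L = 2 × 5.68 = 11.36 m
Required I = P_cr·L_e²/(π²E) = 5.700×10^5 × 11.36² / (π² × 1.10×10^11) = 6.775×10^-5 m⁴
I_req = 6.775×10^7 mm⁴
Solid square: I = a⁴/12  ⇒  a = (12I)^(1/4) = (12×6.775×10^7)^(1/4) = 169 mm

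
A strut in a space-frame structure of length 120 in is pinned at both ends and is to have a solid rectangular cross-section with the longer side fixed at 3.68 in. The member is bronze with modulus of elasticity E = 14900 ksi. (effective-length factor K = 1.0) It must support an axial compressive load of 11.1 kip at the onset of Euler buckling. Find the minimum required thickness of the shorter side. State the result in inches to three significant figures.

L_e = K·L = 1 × 120 = 120.0 in
Required I = P_cr·L_e²/(π²E) = 1.110×10^4 × 120.0² / (π² × 1.49×10^7) = 1.087 in⁴
Rectangle, weak axis: I_min = h·b³/12 with h = 3.68 in fixed  ⇒  b = (12I/h)^(1/3) = 1.52 in

b ≈ 1.52 in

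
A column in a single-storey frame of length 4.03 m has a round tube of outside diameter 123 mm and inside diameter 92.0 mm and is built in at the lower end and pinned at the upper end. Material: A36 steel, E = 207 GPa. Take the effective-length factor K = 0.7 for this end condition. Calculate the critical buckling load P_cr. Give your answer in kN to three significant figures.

P_cr ≈ 1980 kN

d_o = 123 mm, d_i = 92.0 mm
I = π(d_o⁴ − d_i⁴)/64 = π(123⁴ − 92.00⁴)/64 = 7.719×10^6 mm⁴
I = 7.719×10^6 mm⁴ = 7.719×10^-6 m⁴
Effective length L_e = K·L = 0.7 × 4.03 = 2.821 m
P_cr = π²EI / L_e² = π² × 207×10⁹ × 7.719×10^-6 / 2.821² = 1.982×10^6 N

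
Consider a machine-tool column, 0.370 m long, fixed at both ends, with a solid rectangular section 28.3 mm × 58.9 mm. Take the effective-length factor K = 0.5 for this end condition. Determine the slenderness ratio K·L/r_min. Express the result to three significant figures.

λ ≈ 22.6

For a rectangle r_min = b/√12 = 28.3/√12 = 8.170 mm
L_e = K·L = 0.5 × 0.370 m = 0.1850 m = 185.00 mm
λ = L_e / r_min = 185.00 / 8.170 = 22.6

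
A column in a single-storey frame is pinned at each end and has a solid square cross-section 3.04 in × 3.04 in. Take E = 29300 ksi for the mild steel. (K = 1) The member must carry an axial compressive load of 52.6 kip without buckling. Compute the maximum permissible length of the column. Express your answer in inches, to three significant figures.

L_max ≈ 198 in

I = a⁴/12 = 3.04⁴/12 = 7.117 in⁴
At the buckling limit P_cr = P = 5.260×10^4 lb
From P_cr = π²EI/(K·L)²:  L = (1/K)·√(π²EI/P_cr) = (1/1)·√(π²×2.93×10^7×7.117/5.260×10^4)
L = 198 in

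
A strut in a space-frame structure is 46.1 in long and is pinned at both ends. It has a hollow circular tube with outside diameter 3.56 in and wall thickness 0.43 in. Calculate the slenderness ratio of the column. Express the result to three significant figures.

Inner diameter d_i = 3.56 − 2×0.43 = 2.700 in
I = π(d_o⁴ − d_i⁴)/64 = π(3.56⁴ − 2.700⁴)/64 = 5.276 in⁴
A = 4.228 in²;  r_min = √(I/A) = √(5.276/4.228) = 1.117 in
L_e = K·L = 1 × 46.1 = 46.10 in
λ = L_e / r_min = 46.100 / 1.117 = 41.3

λ ≈ 41.3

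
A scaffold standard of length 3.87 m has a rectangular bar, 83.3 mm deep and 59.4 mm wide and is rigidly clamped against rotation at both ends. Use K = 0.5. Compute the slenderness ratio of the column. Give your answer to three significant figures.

Buckling occurs about the weak axis: I_min = h·b³/12 with b = 59.4 mm (the shorter side).
I_min = 83.3×59.4³/12 = 1.455×10^6 mm⁴
A = 4.948×10^3 mm²;  r_min = √(I/A) = √(1.455×10^6/4.948×10^3) = 17.15 mm
L_e = K·L = 0.5 × 3.87 m = 1.935 m = 1935.0 mm
λ = L_e / r_min = 1935.0 / 17.15 = 113

λ ≈ 113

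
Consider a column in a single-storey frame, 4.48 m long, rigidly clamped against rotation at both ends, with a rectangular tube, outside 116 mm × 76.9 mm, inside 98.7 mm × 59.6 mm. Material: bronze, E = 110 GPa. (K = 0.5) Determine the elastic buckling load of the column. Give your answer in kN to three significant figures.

P_cr ≈ 574 kN

Weak-axis I_min = (h_o·b_o³ − h_i·b_i³)/12 with b_o = 76.9, b_i = 59.60 mm (shorter outer/inner sides).
I_min = (116×76.9³ − 98.70×59.60³)/12 = 2.655×10^6 mm⁴
I = 2.655×10^6 mm⁴ = 2.655×10^-6 m⁴
Effective length L_e = K·L = 0.5 × 4.48 = 2.240 m
P_cr = π²EI / L_e² = π² × 110×10⁹ × 2.655×10^-6 / 2.240² = 5.744×10^5 N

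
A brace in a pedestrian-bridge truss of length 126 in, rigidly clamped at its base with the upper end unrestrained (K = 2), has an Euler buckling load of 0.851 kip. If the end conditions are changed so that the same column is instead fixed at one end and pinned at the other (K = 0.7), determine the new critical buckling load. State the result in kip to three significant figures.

P_cr ≈ 6.95 kip

P_cr ∝ 1/K², so P_cr,new = P_cr,old × (K_old/K_new)² = 0.851 × (2/0.7)²
= 0.851 × 8.163 = 6.95 kip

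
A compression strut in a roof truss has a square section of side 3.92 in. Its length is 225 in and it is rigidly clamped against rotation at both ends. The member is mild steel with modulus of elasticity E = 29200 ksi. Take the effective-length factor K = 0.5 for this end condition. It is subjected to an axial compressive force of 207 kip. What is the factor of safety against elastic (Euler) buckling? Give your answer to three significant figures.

n ≈ 2.16

I = a⁴/12 = 3.92⁴/12 = 19.68 in⁴
Effective length L_e = K·L = 0.5 × 225 = 112.5 in
P_cr = π²EI / L_e² = π² × 29200×10³ × 19.68 / 112.5² = 4.481×10^5 lb
Factor of safety n = P_cr / P = 448.06 / 207 = 2.16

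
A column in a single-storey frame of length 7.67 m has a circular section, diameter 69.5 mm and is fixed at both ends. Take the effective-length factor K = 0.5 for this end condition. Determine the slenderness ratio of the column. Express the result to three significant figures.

For a solid circle r = d/4 = 69.5/4 = 17.38 mm
L_e = K·L = 0.5 × 7.67 m = 3.835 m = 3835.0 mm
λ = L_e / r_min = 3835.0 / 17.38 = 221

λ ≈ 221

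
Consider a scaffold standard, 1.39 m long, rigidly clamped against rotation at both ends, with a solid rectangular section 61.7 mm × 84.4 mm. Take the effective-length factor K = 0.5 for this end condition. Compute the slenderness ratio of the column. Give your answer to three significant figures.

For a rectangle r_min = b/√12 = 61.7/√12 = 17.81 mm
L_e = K·L = 0.5 × 1.39 m = 0.6950 m = 695.00 mm
λ = L_e / r_min = 695.00 / 17.81 = 39.0

λ ≈ 39.0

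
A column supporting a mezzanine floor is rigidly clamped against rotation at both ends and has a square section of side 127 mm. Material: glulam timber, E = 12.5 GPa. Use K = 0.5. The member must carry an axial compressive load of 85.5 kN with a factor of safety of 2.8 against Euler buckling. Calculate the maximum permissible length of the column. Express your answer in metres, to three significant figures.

L_max ≈ 6.68 m

I = a⁴/12 = 127⁴/12 = 2.168×10^7 mm⁴
I = 2.168×10^-5 m⁴
Required critical load P_cr = n·P = 2.8 × 85.5 = 239.4 kN = 2.394×10^5 N
From P_cr = π²EI/(K·L)²:  L = (1/K)·√(π²EI/P_cr) = (1/0.5)·√(π²×1.25×10^10×2.168×10^-5/2.394×10^5)
L = 6.68 m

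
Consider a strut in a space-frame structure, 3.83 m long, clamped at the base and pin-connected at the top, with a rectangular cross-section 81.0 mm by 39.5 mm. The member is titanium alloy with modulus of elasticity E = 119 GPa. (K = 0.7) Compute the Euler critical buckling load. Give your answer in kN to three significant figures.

Buckling occurs about the weak axis: I_min = h·b³/12 with b = 39.5 mm (the shorter side).
I_min = 81.0×39.5³/12 = 4.160×10^5 mm⁴
I = 4.160×10^5 mm⁴ = 4.160×10^-7 m⁴
Effective length L_e = K·L = 0.7 × 3.83 = 2.681 m
P_cr = π²EI / L_e² = π² × 119×10⁹ × 4.160×10^-7 / 2.681² = 6.797×10^4 N

P_cr ≈ 68.0 kN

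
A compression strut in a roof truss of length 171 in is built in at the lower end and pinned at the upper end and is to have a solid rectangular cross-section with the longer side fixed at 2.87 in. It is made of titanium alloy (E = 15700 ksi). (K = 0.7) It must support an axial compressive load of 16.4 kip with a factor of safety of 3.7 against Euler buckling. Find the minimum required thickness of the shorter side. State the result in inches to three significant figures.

Required P_cr = n·P = 3.7 × 16.4 = 60.68 kip
L_e = K·L = 0.7 × 171 = 119.7 in
Required I = P_cr·L_e²/(π²E) = 6.068×10^4 × 119.7² / (π² × 1.57×10^7) = 5.611 in⁴
Rectangle, weak axis: I_min = h·b³/12 with h = 2.87 in fixed  ⇒  b = (12I/h)^(1/3) = 2.86 in

b ≈ 2.86 in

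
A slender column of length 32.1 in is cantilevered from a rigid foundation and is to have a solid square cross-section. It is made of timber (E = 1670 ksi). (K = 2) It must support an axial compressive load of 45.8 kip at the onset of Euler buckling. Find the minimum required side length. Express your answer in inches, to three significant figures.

a ≈ 3.42 in

L_e = K·L = 2 × 32.1 = 64.20 in
Required I = P_cr·L_e²/(π²E) = 4.580×10^4 × 64.20² / (π² × 1.67×10^6) = 11.45 in⁴
Solid square: I = a⁴/12  ⇒  a = (12I)^(1/4) = (12×11.45)^(1/4) = 3.42 in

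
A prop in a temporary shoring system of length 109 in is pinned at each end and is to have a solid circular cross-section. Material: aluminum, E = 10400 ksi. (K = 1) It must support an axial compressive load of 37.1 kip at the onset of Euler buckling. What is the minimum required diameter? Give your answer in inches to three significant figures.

L_e = K·L = 1 × 109 = 109.0 in
Required I = P_cr·L_e²/(π²E) = 3.710×10^4 × 109.0² / (π² × 1.04×10^7) = 4.294 in⁴
Solid circle: I = πd⁴/64  ⇒  d = (64I/π)^(1/4) = (64×4.294/π)^(1/4) = 3.06 in

d ≈ 3.06 in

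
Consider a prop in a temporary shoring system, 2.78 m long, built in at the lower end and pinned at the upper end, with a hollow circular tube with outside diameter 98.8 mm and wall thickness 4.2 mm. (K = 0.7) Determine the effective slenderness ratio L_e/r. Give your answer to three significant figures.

λ ≈ 58.1

Inner diameter d_i = 98.8 − 2×4.2 = 90.40 mm
I = π(d_o⁴ − d_i⁴)/64 = π(98.8⁴ − 90.40⁴)/64 = 1.399×10^6 mm⁴
A = 1.248×10^3 mm²;  r_min = √(I/A) = √(1.399×10^6/1.248×10^3) = 33.48 mm
L_e = K·L = 0.7 × 2.78 m = 1.946 m = 1946.0 mm
λ = L_e / r_min = 1946.0 / 33.48 = 58.1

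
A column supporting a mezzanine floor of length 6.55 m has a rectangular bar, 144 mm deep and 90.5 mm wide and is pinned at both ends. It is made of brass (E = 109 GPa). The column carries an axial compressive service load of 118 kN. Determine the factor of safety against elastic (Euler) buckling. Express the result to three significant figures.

n ≈ 1.89

Buckling occurs about the weak axis: I_min = h·b³/12 with b = 90.5 mm (the shorter side).
I_min = 144×90.5³/12 = 8.895×10^6 mm⁴
I = 8.895×10^6 mm⁴ = 8.895×10^-6 m⁴
Effective length L_e = K·L = 1 × 6.55 = 6.550 m
P_cr = π²EI / L_e² = π² × 109×10⁹ × 8.895×10^-6 / 6.550² = 2.230×10^5 N
Factor of safety n = P_cr / P = 223.03 / 118 = 1.89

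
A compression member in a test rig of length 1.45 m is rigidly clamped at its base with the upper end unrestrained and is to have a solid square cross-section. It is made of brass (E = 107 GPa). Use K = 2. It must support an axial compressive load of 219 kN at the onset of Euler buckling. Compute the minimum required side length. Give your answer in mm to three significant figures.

a ≈ 67.6 mm

L_e = K·L = 2 × 1.45 = 2.900 m
Required I = P_cr·L_e²/(π²E) = 2.190×10^5 × 2.900² / (π² × 1.07×10^11) = 1.744×10^-6 m⁴
I_req = 1.744×10^6 mm⁴
Solid square: I = a⁴/12  ⇒  a = (12I)^(1/4) = (12×1.744×10^6)^(1/4) = 67.6 mm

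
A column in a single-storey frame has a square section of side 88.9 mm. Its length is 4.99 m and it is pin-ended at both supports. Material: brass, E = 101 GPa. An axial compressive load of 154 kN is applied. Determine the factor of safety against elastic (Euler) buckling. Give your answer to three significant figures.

I = a⁴/12 = 88.9⁴/12 = 5.205×10^6 mm⁴
I = 5.205×10^6 mm⁴ = 5.205×10^-6 m⁴
Effective length L_e = K·L = 1 × 4.99 = 4.990 m
P_cr = π²EI / L_e² = π² × 101×10⁹ × 5.205×10^-6 / 4.990² = 2.084×10^5 N
Factor of safety n = P_cr / P = 208.38 / 154 = 1.35

n ≈ 1.35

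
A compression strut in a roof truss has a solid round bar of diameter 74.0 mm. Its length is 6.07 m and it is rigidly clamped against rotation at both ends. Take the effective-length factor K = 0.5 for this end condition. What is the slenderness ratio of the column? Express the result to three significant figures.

I = πd⁴/64 = π×74.0⁴/64 = 1.472×10^6 mm⁴
A = 4.301×10^3 mm²;  r_min = √(I/A) = √(1.472×10^6/4.301×10^3) = 18.50 mm
L_e = K·L = 0.5 × 6.07 m = 3.035 m = 3035.0 mm
λ = L_e / r_min = 3035.0 / 18.50 = 164

λ ≈ 164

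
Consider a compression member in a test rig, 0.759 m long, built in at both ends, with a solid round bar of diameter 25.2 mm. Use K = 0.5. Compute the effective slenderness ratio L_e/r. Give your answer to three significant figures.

λ ≈ 60.2

For a solid circle r = d/4 = 25.2/4 = 6.300 mm
L_e = K·L = 0.5 × 0.759 m = 0.3795 m = 379.50 mm
λ = L_e / r_min = 379.50 / 6.300 = 60.2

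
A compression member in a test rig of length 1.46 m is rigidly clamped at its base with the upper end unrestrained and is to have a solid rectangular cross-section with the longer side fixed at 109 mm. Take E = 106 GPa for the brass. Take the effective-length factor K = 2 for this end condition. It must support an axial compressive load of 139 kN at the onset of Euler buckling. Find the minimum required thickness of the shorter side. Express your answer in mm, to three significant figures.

b ≈ 50.0 mm

L_e = K·L = 2 × 1.46 = 2.920 m
Required I = P_cr·L_e²/(π²E) = 1.390×10^5 × 2.920² / (π² × 1.06×10^11) = 1.133×10^-6 m⁴
I_req = 1.133×10^6 mm⁴
Rectangle, weak axis: I_min = h·b³/12 with h = 109 mm fixed  ⇒  b = (12I/h)^(1/3) = 50.0 mm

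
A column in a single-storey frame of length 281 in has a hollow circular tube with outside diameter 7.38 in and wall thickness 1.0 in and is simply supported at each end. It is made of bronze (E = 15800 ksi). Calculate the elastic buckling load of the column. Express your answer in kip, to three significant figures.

Inner diameter d_i = 7.38 − 2×1.0 = 5.380 in
I = π(d_o⁴ − d_i⁴)/64 = π(7.38⁴ − 5.380⁴)/64 = 104.5 in⁴
Effective length L_e = K·L = 1 × 281 = 281.0 in
P_cr = π²EI / L_e² = π² × 15800×10³ × 104.5 / 281.0² = 2.064×10^5 lb

P_cr ≈ 206 kip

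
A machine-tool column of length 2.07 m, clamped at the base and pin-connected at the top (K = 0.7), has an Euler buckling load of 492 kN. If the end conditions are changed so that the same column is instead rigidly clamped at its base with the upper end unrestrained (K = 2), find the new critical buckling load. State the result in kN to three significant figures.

P_cr ∝ 1/K², so P_cr,new = P_cr,old × (K_old/K_new)² = 492 × (0.7/2)²
= 492 × 0.1225 = 60.3 kN

P_cr ≈ 60.3 kN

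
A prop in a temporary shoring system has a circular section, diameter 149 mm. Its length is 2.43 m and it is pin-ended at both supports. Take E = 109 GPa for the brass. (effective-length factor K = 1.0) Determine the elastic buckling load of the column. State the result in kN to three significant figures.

P_cr ≈ 4410 kN

I = πd⁴/64 = π×149⁴/64 = 2.419×10^7 mm⁴
I = 2.419×10^7 mm⁴ = 2.419×10^-5 m⁴
Effective length L_e = K·L = 1 × 2.43 = 2.430 m
P_cr = π²EI / L_e² = π² × 109×10⁹ × 2.419×10^-5 / 2.430² = 4.408×10^6 N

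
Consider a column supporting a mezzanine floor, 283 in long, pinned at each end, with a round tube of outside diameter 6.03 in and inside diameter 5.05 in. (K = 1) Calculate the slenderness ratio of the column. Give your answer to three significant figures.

λ ≈ 144

d_o = 6.03 in, d_i = 5.05 in
I = π(d_o⁴ − d_i⁴)/64 = π(6.03⁴ − 5.050⁴)/64 = 32.97 in⁴
A = 8.528 in²;  r_min = √(I/A) = √(32.97/8.528) = 1.966 in
L_e = K·L = 1 × 283 = 283.0 in
λ = L_e / r_min = 283.00 / 1.966 = 144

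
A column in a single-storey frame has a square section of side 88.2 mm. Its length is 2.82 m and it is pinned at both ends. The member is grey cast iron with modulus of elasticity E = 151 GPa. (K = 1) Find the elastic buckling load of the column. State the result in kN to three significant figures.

P_cr ≈ 945 kN

I = a⁴/12 = 88.2⁴/12 = 5.043×10^6 mm⁴
I = 5.043×10^6 mm⁴ = 5.043×10^-6 m⁴
Effective length L_e = K·L = 1 × 2.82 = 2.820 m
P_cr = π²EI / L_e² = π² × 151×10⁹ × 5.043×10^-6 / 2.820² = 9.451×10^5 N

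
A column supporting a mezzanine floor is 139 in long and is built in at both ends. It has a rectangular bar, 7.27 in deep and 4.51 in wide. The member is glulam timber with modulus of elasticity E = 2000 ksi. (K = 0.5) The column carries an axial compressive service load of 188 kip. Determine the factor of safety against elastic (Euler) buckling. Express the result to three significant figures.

Buckling occurs about the weak axis: I_min = h·b³/12 with b = 4.51 in (the shorter side).
I_min = 7.27×4.51³/12 = 55.58 in⁴
Effective length L_e = K·L = 0.5 × 139 = 69.50 in
P_cr = π²EI / L_e² = π² × 2000×10³ × 55.58 / 69.50² = 2.271×10^5 lb
Factor of safety n = P_cr / P = 227.11 / 188 = 1.21

n ≈ 1.21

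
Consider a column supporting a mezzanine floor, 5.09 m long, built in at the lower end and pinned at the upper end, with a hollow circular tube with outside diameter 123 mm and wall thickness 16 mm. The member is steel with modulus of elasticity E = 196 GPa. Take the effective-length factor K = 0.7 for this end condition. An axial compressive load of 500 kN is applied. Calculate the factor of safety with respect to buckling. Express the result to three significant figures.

n ≈ 2.40

Inner diameter d_i = 123 − 2×16 = 91.00 mm
I = π(d_o⁴ − d_i⁴)/64 = π(123⁴ − 91.00⁴)/64 = 7.869×10^6 mm⁴
I = 7.869×10^6 mm⁴ = 7.869×10^-6 m⁴
Effective length L_e = K·L = 0.7 × 5.09 = 3.563 m
P_cr = π²EI / L_e² = π² × 196×10⁹ × 7.869×10^-6 / 3.563² = 1.199×10^6 N
Factor of safety n = P_cr / P = 1199.1 / 500 = 2.40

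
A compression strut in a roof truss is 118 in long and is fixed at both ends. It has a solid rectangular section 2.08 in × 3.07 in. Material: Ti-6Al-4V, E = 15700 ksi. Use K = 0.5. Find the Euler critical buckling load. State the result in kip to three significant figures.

P_cr ≈ 102 kip

Buckling occurs about the weak axis: I_min = h·b³/12 with b = 2.08 in (the shorter side).
I_min = 3.07×2.08³/12 = 2.302 in⁴
Effective length L_e = K·L = 0.5 × 118 = 59.00 in
P_cr = π²EI / L_e² = π² × 15700×10³ × 2.302 / 59.00² = 1.025×10^5 lb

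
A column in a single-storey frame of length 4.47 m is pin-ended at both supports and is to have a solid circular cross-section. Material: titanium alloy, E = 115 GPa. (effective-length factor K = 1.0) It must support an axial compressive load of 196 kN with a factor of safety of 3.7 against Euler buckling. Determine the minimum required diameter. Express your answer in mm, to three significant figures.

Required P_cr = n·P = 3.7 × 196 = 725.2 kN
L_e = K·L = 1 × 4.47 = 4.470 m
Required I = P_cr·L_e²/(π²E) = 7.252×10^5 × 4.470² / (π² × 1.15×10^11) = 1.277×10^-5 m⁴
I_req = 1.277×10^7 mm⁴
Solid circle: I = πd⁴/64  ⇒  d = (64I/π)^(1/4) = (64×1.277×10^7/π)^(1/4) = 127 mm

d ≈ 127 mm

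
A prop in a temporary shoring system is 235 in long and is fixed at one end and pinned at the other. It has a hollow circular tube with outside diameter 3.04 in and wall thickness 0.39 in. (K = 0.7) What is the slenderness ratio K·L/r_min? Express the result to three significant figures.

Inner diameter d_i = 3.04 − 2×0.39 = 2.260 in
I = π(d_o⁴ − d_i⁴)/64 = π(3.04⁴ − 2.260⁴)/64 = 2.912 in⁴
A = 3.247 in²;  r_min = √(I/A) = √(2.912/3.247) = 0.9470 in
L_e = K·L = 0.7 × 235 = 164.5 in
λ = L_e / r_min = 164.50 / 0.9470 = 174

λ ≈ 174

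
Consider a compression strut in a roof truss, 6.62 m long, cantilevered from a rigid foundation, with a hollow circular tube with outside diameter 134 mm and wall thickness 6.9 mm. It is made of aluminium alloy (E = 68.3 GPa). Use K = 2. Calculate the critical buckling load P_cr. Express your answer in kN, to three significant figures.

P_cr ≈ 21.5 kN

Inner diameter d_i = 134 − 2×6.9 = 120.2 mm
I = π(d_o⁴ − d_i⁴)/64 = π(134⁴ − 120.2⁴)/64 = 5.580×10^6 mm⁴
I = 5.580×10^6 mm⁴ = 5.580×10^-6 m⁴
Effective length L_e = K·L = 2 × 6.62 = 13.24 m
P_cr = π²EI / L_e² = π² × 68.3×10⁹ × 5.580×10^-6 / 13.24² = 2.146×10^4 N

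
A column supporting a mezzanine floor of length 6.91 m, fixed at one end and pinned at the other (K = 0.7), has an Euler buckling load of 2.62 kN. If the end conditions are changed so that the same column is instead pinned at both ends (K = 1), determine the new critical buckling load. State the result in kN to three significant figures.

P_cr ≈ 1.28 kN

P_cr ∝ 1/K², so P_cr,new = P_cr,old × (K_old/K_new)² = 2.62 × (0.7/1)²
= 2.62 × 0.4900 = 1.28 kN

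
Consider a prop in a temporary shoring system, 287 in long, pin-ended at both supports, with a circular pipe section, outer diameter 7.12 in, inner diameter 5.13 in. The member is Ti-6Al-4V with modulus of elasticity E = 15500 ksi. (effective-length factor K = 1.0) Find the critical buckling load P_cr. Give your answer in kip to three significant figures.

d_o = 7.12 in, d_i = 5.13 in
I = π(d_o⁴ − d_i⁴)/64 = π(7.12⁴ − 5.130⁴)/64 = 92.15 in⁴
Effective length L_e = K·L = 1 × 287 = 287.0 in
P_cr = π²EI / L_e² = π² × 15500×10³ × 92.15 / 287.0² = 1.712×10^5 lb

P_cr ≈ 171 kip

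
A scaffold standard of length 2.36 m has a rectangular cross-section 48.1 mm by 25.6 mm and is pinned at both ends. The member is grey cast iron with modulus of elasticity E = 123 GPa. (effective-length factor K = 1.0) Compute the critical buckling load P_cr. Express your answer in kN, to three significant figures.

Buckling occurs about the weak axis: I_min = h·b³/12 with b = 25.6 mm (the shorter side).
I_min = 48.1×25.6³/12 = 6.725×10^4 mm⁴
I = 6.725×10^4 mm⁴ = 6.725×10^-8 m⁴
Effective length L_e = K·L = 1 × 2.36 = 2.360 m
P_cr = π²EI / L_e² = π² × 123×10⁹ × 6.725×10^-8 / 2.360² = 1.466×10^4 N

P_cr ≈ 14.7 kN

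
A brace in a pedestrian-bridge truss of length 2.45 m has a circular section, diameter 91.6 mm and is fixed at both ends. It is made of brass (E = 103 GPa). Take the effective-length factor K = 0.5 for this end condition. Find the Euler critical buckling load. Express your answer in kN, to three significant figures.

P_cr ≈ 2340 kN

I = πd⁴/64 = π×91.6⁴/64 = 3.456×10^6 mm⁴
I = 3.456×10^6 mm⁴ = 3.456×10^-6 m⁴
Effective length L_e = K·L = 0.5 × 2.45 = 1.225 m
P_cr = π²EI / L_e² = π² × 103×10⁹ × 3.456×10^-6 / 1.225² = 2.341×10^6 N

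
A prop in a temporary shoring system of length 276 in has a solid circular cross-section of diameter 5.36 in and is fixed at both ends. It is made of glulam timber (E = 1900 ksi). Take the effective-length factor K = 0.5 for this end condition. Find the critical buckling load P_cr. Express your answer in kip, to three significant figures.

P_cr ≈ 39.9 kip

I = πd⁴/64 = π×5.36⁴/64 = 40.52 in⁴
Effective length L_e = K·L = 0.5 × 276 = 138.0 in
P_cr = π²EI / L_e² = π² × 1900×10³ × 40.52 / 138.0² = 3.990×10^4 lb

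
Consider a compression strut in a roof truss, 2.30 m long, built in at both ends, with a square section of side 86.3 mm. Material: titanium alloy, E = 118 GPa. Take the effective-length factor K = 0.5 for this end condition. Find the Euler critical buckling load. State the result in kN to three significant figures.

I = a⁴/12 = 86.3⁴/12 = 4.622×10^6 mm⁴
I = 4.622×10^6 mm⁴ = 4.622×10^-6 m⁴
Effective length L_e = K·L = 0.5 × 2.30 = 1.150 m
P_cr = π²EI / L_e² = π² × 118×10⁹ × 4.622×10^-6 / 1.150² = 4.071×10^6 N

P_cr ≈ 4070 kN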